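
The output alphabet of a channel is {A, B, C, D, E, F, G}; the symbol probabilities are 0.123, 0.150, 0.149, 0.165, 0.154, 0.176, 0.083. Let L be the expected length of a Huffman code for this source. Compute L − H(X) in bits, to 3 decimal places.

0.049 bits

Entropy H = −Σ p log₂ p ≈ 2.7754 bits.
Huffman merges: 83/1000+123/1000→103/500; 149/1000+3/20→299/1000; 77/500+33/200→319/1000; 22/125+103/500→191/500; 299/1000+319/1000→309/500; 191/500+309/500→1. L = 353/125 ≈ 2.8240.
L − H = 2.8240 − 2.7754 = 0.049 bits.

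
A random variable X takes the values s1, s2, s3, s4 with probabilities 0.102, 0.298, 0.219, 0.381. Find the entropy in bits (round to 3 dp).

1.867 bits

H = −Σ pᵢ log₂ pᵢ.
−0.102·log₂(0.102) = 0.3359
−0.298·log₂(0.298) = 0.5205
−0.219·log₂(0.219) = 0.4798
−0.381·log₂(0.381) = 0.5304
Sum ≈ 1.8666 → 1.867 bits.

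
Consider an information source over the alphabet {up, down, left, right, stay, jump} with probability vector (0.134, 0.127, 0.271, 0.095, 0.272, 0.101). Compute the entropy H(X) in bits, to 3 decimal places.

2.445 bits

H = −Σ pᵢ log₂ pᵢ.
−0.134·log₂(0.134) = 0.3886
−0.127·log₂(0.127) = 0.3781
−0.271·log₂(0.271) = 0.5105
−0.095·log₂(0.095) = 0.3226
−0.272·log₂(0.272) = 0.5109
−0.101·log₂(0.101) = 0.3341
Sum ≈ 2.4447 → 2.445 bits.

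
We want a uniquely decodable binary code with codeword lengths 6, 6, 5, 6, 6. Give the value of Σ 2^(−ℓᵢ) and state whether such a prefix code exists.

With common denominator 2^6 = 64: Σ 2^(−ℓᵢ) = 1/64 + 1/64 + 2/64 + 1/64 + 1/64 = 6/64 = 0.09375.
Kraft's inequality requires Σ ≤ 1; here Σ = 0.09375 ≤ 1, so such a prefix code exists.

0.09375; yes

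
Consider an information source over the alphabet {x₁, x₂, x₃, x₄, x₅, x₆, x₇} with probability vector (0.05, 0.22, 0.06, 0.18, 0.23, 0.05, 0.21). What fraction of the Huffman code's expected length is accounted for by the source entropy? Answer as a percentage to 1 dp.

Entropy H = −Σ p log₂ p ≈ 2.5621 bits.
Huffman merges: 1/20+1/20→1/10; 3/50+1/10→4/25; 4/25+9/50→17/50; 21/100+11/50→43/100; 23/100+17/50→57/100; 43/100+57/100→1. L = 13/5 ≈ 2.6000.
Efficiency = H/L = 2.5621/2.6000 = 98.5%.

98.5%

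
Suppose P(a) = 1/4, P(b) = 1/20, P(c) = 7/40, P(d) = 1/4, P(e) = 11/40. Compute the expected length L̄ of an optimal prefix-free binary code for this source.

2.225 bits/symbol

Repeatedly combine the two least-probable nodes; the expected code length is the sum of the merged weights.
merge 1/20 + 7/40 → 9/40
merge 9/40 + 1/4 → 19/40
merge 1/4 + 11/40 → 21/40
merge 19/40 + 21/40 → 1
L = 9/40 + 19/40 + 21/40 + 1 = 89/40 = 2.225 bits/symbol.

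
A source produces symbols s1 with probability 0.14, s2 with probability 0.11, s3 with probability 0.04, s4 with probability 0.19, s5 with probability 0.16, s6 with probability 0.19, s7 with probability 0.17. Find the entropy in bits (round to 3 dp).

2.701 bits

H = −Σ pᵢ log₂ pᵢ.
−0.14·log₂(0.14) = 0.3971
−0.11·log₂(0.11) = 0.3503
−0.04·log₂(0.04) = 0.1858
−0.19·log₂(0.19) = 0.4552
−0.16·log₂(0.16) = 0.4230
−0.19·log₂(0.19) = 0.4552
−0.17·log₂(0.17) = 0.4346
Sum ≈ 2.7012 → 2.701 bits.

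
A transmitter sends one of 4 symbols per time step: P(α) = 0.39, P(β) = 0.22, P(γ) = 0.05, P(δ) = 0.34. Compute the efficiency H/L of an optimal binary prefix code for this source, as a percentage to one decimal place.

Entropy H = −Σ p log₂ p ≈ 1.7556 bits.
Huffman merges: 1/20+11/50→27/100; 27/100+17/50→61/100; 39/100+61/100→1. L = 47/25 ≈ 1.8800.
Efficiency = H/L = 1.7556/1.8800 = 93.4%.

93.4%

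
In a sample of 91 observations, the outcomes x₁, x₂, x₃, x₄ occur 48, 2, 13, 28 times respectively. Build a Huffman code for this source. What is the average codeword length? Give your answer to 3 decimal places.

Probabilities are the counts divided by 91.
Repeatedly combine the two least-probable nodes; the expected code length is the sum of the merged weights.
merge 2/91 + 1/7 → 15/91
merge 15/91 + 4/13 → 43/91
merge 43/91 + 48/91 → 1
L = 15/91 + 43/91 + 1 = 149/91 ≈ 1.637 bits/symbol.

1.637 bits/symbol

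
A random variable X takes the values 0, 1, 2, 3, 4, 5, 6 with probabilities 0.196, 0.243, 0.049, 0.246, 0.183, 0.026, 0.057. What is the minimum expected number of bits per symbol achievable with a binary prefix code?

Repeatedly combine the two least-probable nodes; the expected code length is the sum of the merged weights.
merge 13/500 + 49/1000 → 3/40
merge 57/1000 + 3/40 → 33/250
merge 33/250 + 183/1000 → 63/200
merge 49/250 + 243/1000 → 439/1000
merge 123/500 + 63/200 → 561/1000
merge 439/1000 + 561/1000 → 1
L = 3/40 + 33/250 + 63/200 + 439/1000 + 561/1000 + 1 = 1261/500 = 2.522 bits/symbol.

2.522 bits/symbol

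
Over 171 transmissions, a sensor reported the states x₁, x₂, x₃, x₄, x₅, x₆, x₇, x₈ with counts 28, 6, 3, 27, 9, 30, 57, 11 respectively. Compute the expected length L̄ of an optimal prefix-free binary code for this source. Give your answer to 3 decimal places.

Probabilities are the counts divided by 171.
Repeatedly combine the two least-probable nodes; the expected code length is the sum of the merged weights.
merge 1/57 + 2/57 → 1/19
merge 1/19 + 1/19 → 2/19
merge 11/171 + 2/19 → 29/171
merge 3/19 + 28/171 → 55/171
merge 29/171 + 10/57 → 59/171
merge 55/171 + 1/3 → 112/171
merge 59/171 + 112/171 → 1
L = 1/19 + 2/19 + 29/171 + 55/171 + 59/171 + 112/171 + 1 = 151/57 ≈ 2.649 bits/symbol.

2.649 bits/symbol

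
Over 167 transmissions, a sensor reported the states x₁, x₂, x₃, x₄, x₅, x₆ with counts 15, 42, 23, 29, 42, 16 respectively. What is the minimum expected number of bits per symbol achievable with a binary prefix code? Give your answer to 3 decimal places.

Probabilities are the counts divided by 167.
Repeatedly combine the two least-probable nodes; the expected code length is the sum of the merged weights.
merge 15/167 + 16/167 → 31/167
merge 23/167 + 29/167 → 52/167
merge 31/167 + 42/167 → 73/167
merge 42/167 + 52/167 → 94/167
merge 73/167 + 94/167 → 1
L = 31/167 + 52/167 + 73/167 + 94/167 + 1 = 417/167 ≈ 2.497 bits/symbol.

2.497 bits/symbol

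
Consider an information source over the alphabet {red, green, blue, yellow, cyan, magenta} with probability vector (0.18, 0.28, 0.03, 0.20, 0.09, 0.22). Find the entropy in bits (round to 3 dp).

2.369 bits

H = −Σ pᵢ log₂ pᵢ.
−0.18·log₂(0.18) = 0.4453
−0.28·log₂(0.28) = 0.5142
−0.03·log₂(0.03) = 0.1518
−0.20·log₂(0.20) = 0.4644
−0.09·log₂(0.09) = 0.3127
−0.22·log₂(0.22) = 0.4806
Sum ≈ 2.3689 → 2.369 bits.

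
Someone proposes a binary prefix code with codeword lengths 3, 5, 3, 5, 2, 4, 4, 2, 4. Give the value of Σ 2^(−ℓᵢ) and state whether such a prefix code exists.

With common denominator 2^5 = 32: Σ 2^(−ℓᵢ) = 4/32 + 1/32 + 4/32 + 1/32 + 8/32 + 2/32 + 2/32 + 8/32 + 2/32 = 32/32 = 1.
Kraft's inequality requires Σ ≤ 1; here Σ = 1 ≤ 1, so such a prefix code exists.

1; yes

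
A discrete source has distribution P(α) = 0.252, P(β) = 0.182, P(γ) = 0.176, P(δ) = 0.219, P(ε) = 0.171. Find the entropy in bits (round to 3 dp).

2.305 bits

H = −Σ pᵢ log₂ pᵢ.
−0.252·log₂(0.252) = 0.5011
−0.182·log₂(0.182) = 0.4474
−0.176·log₂(0.176) = 0.4411
−0.219·log₂(0.219) = 0.4798
−0.171·log₂(0.171) = 0.4357
Sum ≈ 2.3051 → 2.305 bits.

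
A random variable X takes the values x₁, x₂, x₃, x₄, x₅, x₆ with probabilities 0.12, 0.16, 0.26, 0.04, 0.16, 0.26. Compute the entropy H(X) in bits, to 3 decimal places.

2.409 bits

H = −Σ pᵢ log₂ pᵢ.
−0.12·log₂(0.12) = 0.3671
−0.16·log₂(0.16) = 0.4230
−0.26·log₂(0.26) = 0.5053
−0.04·log₂(0.04) = 0.1858
−0.16·log₂(0.16) = 0.4230
−0.26·log₂(0.26) = 0.5053
Sum ≈ 2.4094 → 2.409 bits.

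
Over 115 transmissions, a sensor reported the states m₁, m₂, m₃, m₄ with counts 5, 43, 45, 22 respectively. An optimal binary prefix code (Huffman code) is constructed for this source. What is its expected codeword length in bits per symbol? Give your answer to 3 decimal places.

1.843 bits/symbol

Probabilities are the counts divided by 115.
Repeatedly combine the two least-probable nodes; the expected code length is the sum of the merged weights.
merge 1/23 + 22/115 → 27/115
merge 27/115 + 43/115 → 14/23
merge 9/23 + 14/23 → 1
L = 27/115 + 14/23 + 1 = 212/115 ≈ 1.843 bits/symbol.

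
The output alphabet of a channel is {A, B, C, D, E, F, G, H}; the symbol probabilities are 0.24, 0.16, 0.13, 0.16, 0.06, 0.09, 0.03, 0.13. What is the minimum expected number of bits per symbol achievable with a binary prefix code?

Repeatedly combine the two least-probable nodes; the expected code length is the sum of the merged weights.
merge 3/100 + 3/50 → 9/100
merge 9/100 + 9/100 → 9/50
merge 13/100 + 13/100 → 13/50
merge 4/25 + 4/25 → 8/25
merge 9/50 + 6/25 → 21/50
merge 13/50 + 8/25 → 29/50
merge 21/50 + 29/50 → 1
L = 9/100 + 9/50 + 13/50 + 8/25 + 21/50 + 29/50 + 1 = 57/20 = 2.85 bits/symbol.

2.85 bits/symbol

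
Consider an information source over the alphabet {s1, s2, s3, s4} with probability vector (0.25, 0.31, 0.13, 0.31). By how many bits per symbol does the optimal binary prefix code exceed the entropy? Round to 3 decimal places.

Entropy H = −Σ p log₂ p ≈ 1.9302 bits.
Huffman merges: 13/100+1/4→19/50; 31/100+31/100→31/50; 19/50+31/50→1. L = 2 ≈ 2.0000.
L − H = 2.0000 − 1.9302 = 0.070 bits.

0.070 bits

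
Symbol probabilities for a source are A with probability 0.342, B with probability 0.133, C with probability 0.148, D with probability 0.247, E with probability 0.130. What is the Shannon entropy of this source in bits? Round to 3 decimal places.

2.205 bits

H = −Σ pᵢ log₂ pᵢ.
−0.342·log₂(0.342) = 0.5294
−0.133·log₂(0.133) = 0.3871
−0.148·log₂(0.148) = 0.4079
−0.247·log₂(0.247) = 0.4983
−0.130·log₂(0.130) = 0.3826
Sum ≈ 2.2054 → 2.205 bits.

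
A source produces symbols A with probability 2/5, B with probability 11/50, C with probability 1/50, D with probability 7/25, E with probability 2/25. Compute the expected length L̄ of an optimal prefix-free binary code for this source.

2.02 bits/symbol

Repeatedly combine the two least-probable nodes; the expected code length is the sum of the merged weights.
merge 1/50 + 2/25 → 1/10
merge 1/10 + 11/50 → 8/25
merge 7/25 + 8/25 → 3/5
merge 2/5 + 3/5 → 1
L = 1/10 + 8/25 + 3/5 + 1 = 101/50 = 2.02 bits/symbol.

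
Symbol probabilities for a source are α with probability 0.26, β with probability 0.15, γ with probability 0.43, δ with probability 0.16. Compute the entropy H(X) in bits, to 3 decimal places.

H = −Σ pᵢ log₂ pᵢ.
−0.26·log₂(0.26) = 0.5053
−0.15·log₂(0.15) = 0.4105
−0.43·log₂(0.43) = 0.5236
−0.16·log₂(0.16) = 0.4230
Sum ≈ 1.8624 → 1.862 bits.

1.862 bits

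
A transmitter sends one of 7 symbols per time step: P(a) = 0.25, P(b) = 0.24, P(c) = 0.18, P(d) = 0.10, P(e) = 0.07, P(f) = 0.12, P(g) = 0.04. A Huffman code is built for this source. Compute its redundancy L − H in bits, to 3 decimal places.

Entropy H = −Σ p log₂ p ≈ 2.5930 bits.
Huffman merges: 1/25+7/100→11/100; 1/10+11/100→21/100; 3/25+9/50→3/10; 21/100+6/25→9/20; 1/4+3/10→11/20; 9/20+11/20→1. L = 131/50 ≈ 2.6200.
L − H = 2.6200 − 2.5930 = 0.027 bits.

0.027 bits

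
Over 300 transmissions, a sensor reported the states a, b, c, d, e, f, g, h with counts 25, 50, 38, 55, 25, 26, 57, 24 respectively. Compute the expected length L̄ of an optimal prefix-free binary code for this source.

2.96 bits/symbol

Probabilities are the counts divided by 300.
Repeatedly combine the two least-probable nodes; the expected code length is the sum of the merged weights.
merge 2/25 + 1/12 → 49/300
merge 1/12 + 13/150 → 17/100
merge 19/150 + 49/300 → 29/100
merge 1/6 + 17/100 → 101/300
merge 11/60 + 19/100 → 28/75
merge 29/100 + 101/300 → 47/75
merge 28/75 + 47/75 → 1
L = 49/300 + 17/100 + 29/100 + 101/300 + 28/75 + 47/75 + 1 = 74/25 = 2.96 bits/symbol.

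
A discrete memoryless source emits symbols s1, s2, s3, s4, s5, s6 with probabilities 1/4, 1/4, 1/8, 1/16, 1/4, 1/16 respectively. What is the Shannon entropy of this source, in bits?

Each probability is a power of 1/2, so log₂(1/p) is an integer.
H = Σ p·log₂(1/p) = 1/4·2 + 1/4·2 + 1/8·3 + 1/16·4 + 1/4·2 + 1/16·4 = 2.375 bits.

2.375 bits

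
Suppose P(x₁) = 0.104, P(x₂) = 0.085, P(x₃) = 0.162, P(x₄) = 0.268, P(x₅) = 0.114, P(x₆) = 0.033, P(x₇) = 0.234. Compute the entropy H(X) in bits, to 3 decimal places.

H = −Σ pᵢ log₂ pᵢ.
−0.104·log₂(0.104) = 0.3396
−0.085·log₂(0.085) = 0.3023
−0.162·log₂(0.162) = 0.4254
−0.268·log₂(0.268) = 0.5091
−0.114·log₂(0.114) = 0.3571
−0.033·log₂(0.033) = 0.1624
−0.234·log₂(0.234) = 0.4903
Sum ≈ 2.5863 → 2.586 bits.

2.586 bits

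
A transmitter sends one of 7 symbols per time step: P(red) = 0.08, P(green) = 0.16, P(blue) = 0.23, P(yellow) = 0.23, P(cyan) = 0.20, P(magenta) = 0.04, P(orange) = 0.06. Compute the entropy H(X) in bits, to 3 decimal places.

H = −Σ pᵢ log₂ pᵢ.
−0.08·log₂(0.08) = 0.2915
−0.16·log₂(0.16) = 0.4230
−0.23·log₂(0.23) = 0.4877
−0.23·log₂(0.23) = 0.4877
−0.20·log₂(0.20) = 0.4644
−0.04·log₂(0.04) = 0.1858
−0.06·log₂(0.06) = 0.2435
Sum ≈ 2.5835 → 2.584 bits.

2.584 bits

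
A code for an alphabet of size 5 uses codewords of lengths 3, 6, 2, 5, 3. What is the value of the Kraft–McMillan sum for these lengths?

With common denominator 2^6 = 64: Σ 2^(−ℓᵢ) = 8/64 + 1/64 + 16/64 + 2/64 + 8/64 = 35/64 = 0.546875.

0.546875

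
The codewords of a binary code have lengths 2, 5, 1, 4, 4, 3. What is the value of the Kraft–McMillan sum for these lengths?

1.03125

With common denominator 2^5 = 32: Σ 2^(−ℓᵢ) = 8/32 + 1/32 + 16/32 + 2/32 + 2/32 + 4/32 = 33/32 = 1.03125.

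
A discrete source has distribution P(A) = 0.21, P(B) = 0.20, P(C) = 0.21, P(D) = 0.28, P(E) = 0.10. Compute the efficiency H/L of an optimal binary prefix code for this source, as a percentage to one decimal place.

Entropy H = −Σ p log₂ p ≈ 2.2564 bits.
Huffman merges: 1/10+1/5→3/10; 21/100+21/100→21/50; 7/25+3/10→29/50; 21/50+29/50→1. L = 23/10 ≈ 2.3000.
Efficiency = H/L = 2.2564/2.3000 = 98.1%.

98.1%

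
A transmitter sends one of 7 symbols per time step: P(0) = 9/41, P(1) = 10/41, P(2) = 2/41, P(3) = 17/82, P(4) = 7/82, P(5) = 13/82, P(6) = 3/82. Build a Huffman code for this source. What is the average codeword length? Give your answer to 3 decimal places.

2.585 bits/symbol

Repeatedly combine the two least-probable nodes; the expected code length is the sum of the merged weights.
merge 3/82 + 2/41 → 7/82
merge 7/82 + 7/82 → 7/41
merge 13/82 + 7/41 → 27/82
merge 17/82 + 9/41 → 35/82
merge 10/41 + 27/82 → 47/82
merge 35/82 + 47/82 → 1
L = 7/82 + 7/41 + 27/82 + 35/82 + 47/82 + 1 = 106/41 ≈ 2.585 bits/symbol.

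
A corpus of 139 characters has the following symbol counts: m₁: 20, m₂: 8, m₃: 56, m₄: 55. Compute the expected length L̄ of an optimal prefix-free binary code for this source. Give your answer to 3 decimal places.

1.799 bits/symbol

Probabilities are the counts divided by 139.
Repeatedly combine the two least-probable nodes; the expected code length is the sum of the merged weights.
merge 8/139 + 20/139 → 28/139
merge 28/139 + 55/139 → 83/139
merge 56/139 + 83/139 → 1
L = 28/139 + 83/139 + 1 = 250/139 ≈ 1.799 bits/symbol.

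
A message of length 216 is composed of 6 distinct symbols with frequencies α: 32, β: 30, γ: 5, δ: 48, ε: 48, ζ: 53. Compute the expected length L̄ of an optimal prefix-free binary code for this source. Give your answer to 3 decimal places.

2.472 bits/symbol

Probabilities are the counts divided by 216.
Repeatedly combine the two least-probable nodes; the expected code length is the sum of the merged weights.
merge 5/216 + 5/36 → 35/216
merge 4/27 + 35/216 → 67/216
merge 2/9 + 2/9 → 4/9
merge 53/216 + 67/216 → 5/9
merge 4/9 + 5/9 → 1
L = 35/216 + 67/216 + 4/9 + 5/9 + 1 = 89/36 ≈ 2.472 bits/symbol.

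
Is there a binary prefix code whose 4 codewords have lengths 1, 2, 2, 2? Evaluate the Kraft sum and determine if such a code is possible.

1.25; no

With common denominator 2^2 = 4: Σ 2^(−ℓᵢ) = 2/4 + 1/4 + 1/4 + 1/4 = 5/4 = 1.25.
Kraft's inequality requires Σ ≤ 1; here Σ = 1.25 > 1, so no such prefix code exists.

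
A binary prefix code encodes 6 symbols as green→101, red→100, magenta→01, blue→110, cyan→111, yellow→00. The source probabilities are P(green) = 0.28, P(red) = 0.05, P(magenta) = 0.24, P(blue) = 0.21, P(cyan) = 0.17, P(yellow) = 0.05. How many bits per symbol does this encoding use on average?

2.71 bits/symbol

L̄ = Σ pᵢ·ℓᵢ = 0.28·3 + 0.05·3 + 0.24·2 + 0.21·3 + 0.17·3 + 0.05·2 = 2.71 bits/symbol.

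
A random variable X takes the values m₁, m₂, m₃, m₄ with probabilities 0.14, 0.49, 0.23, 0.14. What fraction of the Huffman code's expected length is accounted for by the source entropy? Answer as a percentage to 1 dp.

Entropy H = −Σ p log₂ p ≈ 1.7862 bits.
Huffman merges: 7/50+7/50→7/25; 23/100+7/25→51/100; 49/100+51/100→1. L = 179/100 ≈ 1.7900.
Efficiency = H/L = 1.7862/1.7900 = 99.8%.

99.8%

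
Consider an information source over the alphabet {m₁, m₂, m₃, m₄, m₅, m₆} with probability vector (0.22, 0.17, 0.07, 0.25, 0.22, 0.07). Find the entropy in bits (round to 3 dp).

H = −Σ pᵢ log₂ pᵢ.
−0.22·log₂(0.22) = 0.4806
−0.17·log₂(0.17) = 0.4346
−0.07·log₂(0.07) = 0.2686
−0.25·log₂(0.25) = 0.5000
−0.22·log₂(0.22) = 0.4806
−0.07·log₂(0.07) = 0.2686
Sum ≈ 2.4328 → 2.433 bits.

2.433 bits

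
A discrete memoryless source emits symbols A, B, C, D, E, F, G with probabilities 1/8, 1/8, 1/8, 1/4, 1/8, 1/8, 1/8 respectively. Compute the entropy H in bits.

Each probability is a power of 1/2, so log₂(1/p) is an integer.
H = Σ p·log₂(1/p) = 1/8·3 + 1/8·3 + 1/8·3 + 1/4·2 + 1/8·3 + 1/8·3 + 1/8·3 = 2.75 bits.

2.75 bits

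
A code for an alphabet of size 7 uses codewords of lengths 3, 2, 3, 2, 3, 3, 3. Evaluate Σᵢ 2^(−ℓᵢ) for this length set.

1.125

With common denominator 2^3 = 8: Σ 2^(−ℓᵢ) = 1/8 + 2/8 + 1/8 + 2/8 + 1/8 + 1/8 + 1/8 = 9/8 = 1.125.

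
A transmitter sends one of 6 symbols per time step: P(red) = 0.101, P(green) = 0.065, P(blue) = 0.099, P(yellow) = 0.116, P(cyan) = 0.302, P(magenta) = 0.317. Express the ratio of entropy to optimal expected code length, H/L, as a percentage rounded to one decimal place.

97.8%

Entropy H = −Σ p log₂ p ≈ 2.3283 bits.
Huffman merges: 13/200+99/1000→41/250; 101/1000+29/250→217/1000; 41/250+217/1000→381/1000; 151/500+317/1000→619/1000; 381/1000+619/1000→1. L = 2381/1000 ≈ 2.3810.
Efficiency = H/L = 2.3283/2.3810 = 97.8%.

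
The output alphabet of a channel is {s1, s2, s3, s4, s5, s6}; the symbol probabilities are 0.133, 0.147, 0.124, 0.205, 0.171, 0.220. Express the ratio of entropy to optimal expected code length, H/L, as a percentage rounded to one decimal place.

Entropy H = −Σ p log₂ p ≈ 2.5521 bits.
Huffman merges: 31/250+133/1000→257/1000; 147/1000+171/1000→159/500; 41/200+11/50→17/40; 257/1000+159/500→23/40; 17/40+23/40→1. L = 103/40 ≈ 2.5750.
Efficiency = H/L = 2.5521/2.5750 = 99.1%.

99.1%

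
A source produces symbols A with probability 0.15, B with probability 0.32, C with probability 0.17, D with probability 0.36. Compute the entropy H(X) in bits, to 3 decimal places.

H = −Σ pᵢ log₂ pᵢ.
−0.15·log₂(0.15) = 0.4105
−0.32·log₂(0.32) = 0.5260
−0.17·log₂(0.17) = 0.4346
−0.36·log₂(0.36) = 0.5306
Sum ≈ 1.9018 → 1.902 bits.

1.902 bits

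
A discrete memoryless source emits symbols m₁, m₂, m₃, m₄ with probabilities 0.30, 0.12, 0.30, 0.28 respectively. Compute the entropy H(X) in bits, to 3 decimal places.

H = −Σ pᵢ log₂ pᵢ.
−0.30·log₂(0.30) = 0.5211
−0.12·log₂(0.12) = 0.3671
−0.30·log₂(0.30) = 0.5211
−0.28·log₂(0.28) = 0.5142
Sum ≈ 1.9235 → 1.923 bits.

1.923 bits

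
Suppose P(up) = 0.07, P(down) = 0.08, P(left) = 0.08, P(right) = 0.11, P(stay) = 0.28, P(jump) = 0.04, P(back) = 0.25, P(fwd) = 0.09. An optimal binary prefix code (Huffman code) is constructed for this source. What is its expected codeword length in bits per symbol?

2.74 bits/symbol

Repeatedly combine the two least-probable nodes; the expected code length is the sum of the merged weights.
merge 1/25 + 7/100 → 11/100
merge 2/25 + 2/25 → 4/25
merge 9/100 + 11/100 → 1/5
merge 11/100 + 4/25 → 27/100
merge 1/5 + 1/4 → 9/20
merge 27/100 + 7/25 → 11/20
merge 9/20 + 11/20 → 1
L = 11/100 + 4/25 + 1/5 + 27/100 + 9/20 + 11/20 + 1 = 137/50 = 2.74 bits/symbol.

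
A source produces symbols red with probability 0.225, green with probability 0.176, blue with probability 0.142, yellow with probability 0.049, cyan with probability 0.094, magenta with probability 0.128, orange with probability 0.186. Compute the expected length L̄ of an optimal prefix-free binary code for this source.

Repeatedly combine the two least-probable nodes; the expected code length is the sum of the merged weights.
merge 49/1000 + 47/500 → 143/1000
merge 16/125 + 71/500 → 27/100
merge 143/1000 + 22/125 → 319/1000
merge 93/500 + 9/40 → 411/1000
merge 27/100 + 319/1000 → 589/1000
merge 411/1000 + 589/1000 → 1
L = 143/1000 + 27/100 + 319/1000 + 411/1000 + 589/1000 + 1 = 683/250 = 2.732 bits/symbol.

2.732 bits/symbol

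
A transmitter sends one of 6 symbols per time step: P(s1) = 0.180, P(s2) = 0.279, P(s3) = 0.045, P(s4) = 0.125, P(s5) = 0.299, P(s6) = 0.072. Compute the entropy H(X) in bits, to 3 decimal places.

2.330 bits

H = −Σ pᵢ log₂ pᵢ.
−0.180·log₂(0.180) = 0.4453
−0.279·log₂(0.279) = 0.5138
−0.045·log₂(0.045) = 0.2013
−0.125·log₂(0.125) = 0.3750
−0.299·log₂(0.299) = 0.5208
−0.072·log₂(0.072) = 0.2733
Sum ≈ 2.3296 → 2.330 bits.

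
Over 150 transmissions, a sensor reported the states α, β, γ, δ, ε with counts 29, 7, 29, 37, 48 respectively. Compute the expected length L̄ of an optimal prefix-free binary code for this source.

2.24 bits/symbol

Probabilities are the counts divided by 150.
Repeatedly combine the two least-probable nodes; the expected code length is the sum of the merged weights.
merge 7/150 + 29/150 → 6/25
merge 29/150 + 6/25 → 13/30
merge 37/150 + 8/25 → 17/30
merge 13/30 + 17/30 → 1
L = 6/25 + 13/30 + 17/30 + 1 = 56/25 = 2.24 bits/symbol.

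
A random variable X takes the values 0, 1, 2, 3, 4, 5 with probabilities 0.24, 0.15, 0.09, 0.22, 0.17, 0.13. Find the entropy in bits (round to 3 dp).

2.515 bits

H = −Σ pᵢ log₂ pᵢ.
−0.24·log₂(0.24) = 0.4941
−0.15·log₂(0.15) = 0.4105
−0.09·log₂(0.09) = 0.3127
−0.22·log₂(0.22) = 0.4806
−0.17·log₂(0.17) = 0.4346
−0.13·log₂(0.13) = 0.3826
Sum ≈ 2.5151 → 2.515 bits.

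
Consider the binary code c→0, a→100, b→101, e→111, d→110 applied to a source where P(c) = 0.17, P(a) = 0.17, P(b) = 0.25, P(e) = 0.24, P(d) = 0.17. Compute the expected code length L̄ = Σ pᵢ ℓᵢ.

2.66 bits/symbol

L̄ = Σ pᵢ·ℓᵢ = 0.17·1 + 0.17·3 + 0.25·3 + 0.24·3 + 0.17·3 = 2.66 bits/symbol.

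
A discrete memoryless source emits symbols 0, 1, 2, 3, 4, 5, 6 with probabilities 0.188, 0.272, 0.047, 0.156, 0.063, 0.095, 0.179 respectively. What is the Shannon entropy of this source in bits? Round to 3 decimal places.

2.608 bits

H = −Σ pᵢ log₂ pᵢ.
−0.188·log₂(0.188) = 0.4533
−0.272·log₂(0.272) = 0.5109
−0.047·log₂(0.047) = 0.2073
−0.156·log₂(0.156) = 0.4181
−0.063·log₂(0.063) = 0.2513
−0.095·log₂(0.095) = 0.3226
−0.179·log₂(0.179) = 0.4443
Sum ≈ 2.6078 → 2.608 bits.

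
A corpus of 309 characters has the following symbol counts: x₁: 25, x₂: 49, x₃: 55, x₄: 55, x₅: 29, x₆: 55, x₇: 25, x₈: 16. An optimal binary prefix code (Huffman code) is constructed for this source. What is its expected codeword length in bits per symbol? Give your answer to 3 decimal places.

2.951 bits/symbol

Probabilities are the counts divided by 309.
Repeatedly combine the two least-probable nodes; the expected code length is the sum of the merged weights.
merge 16/309 + 25/309 → 41/309
merge 25/309 + 29/309 → 18/103
merge 41/309 + 49/309 → 30/103
merge 18/103 + 55/309 → 109/309
merge 55/309 + 55/309 → 110/309
merge 30/103 + 109/309 → 199/309
merge 110/309 + 199/309 → 1
L = 41/309 + 18/103 + 30/103 + 109/309 + 110/309 + 199/309 + 1 = 304/103 ≈ 2.951 bits/symbol.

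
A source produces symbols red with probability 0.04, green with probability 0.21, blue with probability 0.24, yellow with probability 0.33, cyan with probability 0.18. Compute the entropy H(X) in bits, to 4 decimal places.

H = −Σ pᵢ log₂ pᵢ.
−0.04·log₂(0.04) = 0.1858
−0.21·log₂(0.21) = 0.4728
−0.24·log₂(0.24) = 0.4941
−0.33·log₂(0.33) = 0.5278
−0.18·log₂(0.18) = 0.4453
Sum ≈ 2.1258 → 2.1258 bits.

2.1258 bits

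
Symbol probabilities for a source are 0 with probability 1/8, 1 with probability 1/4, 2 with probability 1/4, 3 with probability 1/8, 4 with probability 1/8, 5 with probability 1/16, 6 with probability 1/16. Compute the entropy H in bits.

Each probability is a power of 1/2, so log₂(1/p) is an integer.
H = Σ p·log₂(1/p) = 1/8·3 + 1/4·2 + 1/4·2 + 1/8·3 + 1/8·3 + 1/16·4 + 1/16·4 = 2.625 bits.

2.625 bits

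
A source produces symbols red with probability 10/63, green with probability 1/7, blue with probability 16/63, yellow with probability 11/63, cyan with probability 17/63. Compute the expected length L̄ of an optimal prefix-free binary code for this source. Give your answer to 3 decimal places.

2.302 bits/symbol

Repeatedly combine the two least-probable nodes; the expected code length is the sum of the merged weights.
merge 1/7 + 10/63 → 19/63
merge 11/63 + 16/63 → 3/7
merge 17/63 + 19/63 → 4/7
merge 3/7 + 4/7 → 1
L = 19/63 + 3/7 + 4/7 + 1 = 145/63 ≈ 2.302 bits/symbol.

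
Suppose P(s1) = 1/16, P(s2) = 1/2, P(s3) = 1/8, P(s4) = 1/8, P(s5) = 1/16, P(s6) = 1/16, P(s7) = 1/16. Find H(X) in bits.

2.25 bits

Each probability is a power of 1/2, so log₂(1/p) is an integer.
H = Σ p·log₂(1/p) = 1/16·4 + 1/2·1 + 1/8·3 + 1/8·3 + 1/16·4 + 1/16·4 + 1/16·4 = 2.25 bits.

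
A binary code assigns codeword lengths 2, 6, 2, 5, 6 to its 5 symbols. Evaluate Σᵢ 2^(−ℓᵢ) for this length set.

0.5625

With common denominator 2^6 = 64: Σ 2^(−ℓᵢ) = 16/64 + 1/64 + 16/64 + 2/64 + 1/64 = 36/64 = 0.5625.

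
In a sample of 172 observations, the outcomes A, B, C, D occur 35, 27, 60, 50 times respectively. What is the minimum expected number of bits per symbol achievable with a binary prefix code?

2 bits/symbol

Probabilities are the counts divided by 172.
Repeatedly combine the two least-probable nodes; the expected code length is the sum of the merged weights.
merge 27/172 + 35/172 → 31/86
merge 25/86 + 15/43 → 55/86
merge 31/86 + 55/86 → 1
L = 31/86 + 55/86 + 1 = 2 bits/symbol.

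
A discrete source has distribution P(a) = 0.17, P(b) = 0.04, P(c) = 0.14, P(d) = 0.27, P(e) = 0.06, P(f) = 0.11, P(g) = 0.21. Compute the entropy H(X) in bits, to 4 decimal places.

2.5941 bits

H = −Σ pᵢ log₂ pᵢ.
−0.17·log₂(0.17) = 0.4346
−0.04·log₂(0.04) = 0.1858
−0.14·log₂(0.14) = 0.3971
−0.27·log₂(0.27) = 0.5100
−0.06·log₂(0.06) = 0.2435
−0.11·log₂(0.11) = 0.3503
−0.21·log₂(0.21) = 0.4728
Sum ≈ 2.5941 → 2.5941 bits.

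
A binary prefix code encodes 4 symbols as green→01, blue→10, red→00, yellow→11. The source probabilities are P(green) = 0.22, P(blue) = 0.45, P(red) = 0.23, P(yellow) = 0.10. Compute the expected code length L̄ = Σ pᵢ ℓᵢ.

L̄ = Σ pᵢ·ℓᵢ = 0.22·2 + 0.45·2 + 0.23·2 + 0.10·2 = 2 bits/symbol.

2 bits/symbol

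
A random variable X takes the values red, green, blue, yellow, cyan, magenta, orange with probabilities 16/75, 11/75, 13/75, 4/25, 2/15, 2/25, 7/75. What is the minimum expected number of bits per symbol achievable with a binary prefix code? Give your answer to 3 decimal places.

2.787 bits/symbol

Repeatedly combine the two least-probable nodes; the expected code length is the sum of the merged weights.
merge 2/25 + 7/75 → 13/75
merge 2/15 + 11/75 → 7/25
merge 4/25 + 13/75 → 1/3
merge 13/75 + 16/75 → 29/75
merge 7/25 + 1/3 → 46/75
merge 29/75 + 46/75 → 1
L = 13/75 + 7/25 + 1/3 + 29/75 + 46/75 + 1 = 209/75 ≈ 2.787 bits/symbol.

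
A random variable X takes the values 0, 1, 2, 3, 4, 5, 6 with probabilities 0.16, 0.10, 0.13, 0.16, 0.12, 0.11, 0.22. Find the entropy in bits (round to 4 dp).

2.7588 bits

H = −Σ pᵢ log₂ pᵢ.
−0.16·log₂(0.16) = 0.4230
−0.10·log₂(0.10) = 0.3322
−0.13·log₂(0.13) = 0.3826
−0.16·log₂(0.16) = 0.4230
−0.12·log₂(0.12) = 0.3671
−0.11·log₂(0.11) = 0.3503
−0.22·log₂(0.22) = 0.4806
Sum ≈ 2.7588 → 2.7588 bits.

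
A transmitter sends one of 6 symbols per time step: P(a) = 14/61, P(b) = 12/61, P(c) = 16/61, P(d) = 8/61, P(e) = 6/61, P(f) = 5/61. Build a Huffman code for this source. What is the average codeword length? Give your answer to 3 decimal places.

Repeatedly combine the two least-probable nodes; the expected code length is the sum of the merged weights.
merge 5/61 + 6/61 → 11/61
merge 8/61 + 11/61 → 19/61
merge 12/61 + 14/61 → 26/61
merge 16/61 + 19/61 → 35/61
merge 26/61 + 35/61 → 1
L = 11/61 + 19/61 + 26/61 + 35/61 + 1 = 152/61 ≈ 2.492 bits/symbol.

2.492 bits/symbol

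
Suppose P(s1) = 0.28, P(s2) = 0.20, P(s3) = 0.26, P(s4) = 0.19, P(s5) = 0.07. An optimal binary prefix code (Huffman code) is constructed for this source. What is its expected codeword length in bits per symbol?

2.26 bits/symbol

Repeatedly combine the two least-probable nodes; the expected code length is the sum of the merged weights.
merge 7/100 + 19/100 → 13/50
merge 1/5 + 13/50 → 23/50
merge 13/50 + 7/25 → 27/50
merge 23/50 + 27/50 → 1
L = 13/50 + 23/50 + 27/50 + 1 = 113/50 = 2.26 bits/symbol.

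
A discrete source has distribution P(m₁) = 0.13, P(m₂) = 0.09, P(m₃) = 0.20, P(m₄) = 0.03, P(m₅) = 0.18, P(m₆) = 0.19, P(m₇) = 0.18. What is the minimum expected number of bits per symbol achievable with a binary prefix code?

2.73 bits/symbol

Repeatedly combine the two least-probable nodes; the expected code length is the sum of the merged weights.
merge 3/100 + 9/100 → 3/25
merge 3/25 + 13/100 → 1/4
merge 9/50 + 9/50 → 9/25
merge 19/100 + 1/5 → 39/100
merge 1/4 + 9/25 → 61/100
merge 39/100 + 61/100 → 1
L = 3/25 + 1/4 + 9/25 + 39/100 + 61/100 + 1 = 273/100 = 2.73 bits/symbol.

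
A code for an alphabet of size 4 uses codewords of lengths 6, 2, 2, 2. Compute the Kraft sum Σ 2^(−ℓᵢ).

0.765625

With common denominator 2^6 = 64: Σ 2^(−ℓᵢ) = 1/64 + 16/64 + 16/64 + 16/64 = 49/64 = 0.765625.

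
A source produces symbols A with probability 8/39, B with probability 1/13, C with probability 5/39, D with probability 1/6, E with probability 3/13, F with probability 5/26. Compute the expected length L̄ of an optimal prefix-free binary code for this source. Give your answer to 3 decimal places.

Repeatedly combine the two least-probable nodes; the expected code length is the sum of the merged weights.
merge 1/13 + 5/39 → 8/39
merge 1/6 + 5/26 → 14/39
merge 8/39 + 8/39 → 16/39
merge 3/13 + 14/39 → 23/39
merge 16/39 + 23/39 → 1
L = 8/39 + 14/39 + 16/39 + 23/39 + 1 = 100/39 ≈ 2.564 bits/symbol.

2.564 bits/symbol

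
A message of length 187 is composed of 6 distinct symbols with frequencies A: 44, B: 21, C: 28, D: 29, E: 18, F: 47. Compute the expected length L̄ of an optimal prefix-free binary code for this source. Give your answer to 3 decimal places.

Probabilities are the counts divided by 187.
Repeatedly combine the two least-probable nodes; the expected code length is the sum of the merged weights.
merge 18/187 + 21/187 → 39/187
merge 28/187 + 29/187 → 57/187
merge 39/187 + 4/17 → 83/187
merge 47/187 + 57/187 → 104/187
merge 83/187 + 104/187 → 1
L = 39/187 + 57/187 + 83/187 + 104/187 + 1 = 470/187 ≈ 2.513 bits/symbol.

2.513 bits/symbol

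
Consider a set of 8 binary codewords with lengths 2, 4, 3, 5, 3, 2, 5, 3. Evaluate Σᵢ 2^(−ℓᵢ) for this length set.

1

With common denominator 2^5 = 32: Σ 2^(−ℓᵢ) = 8/32 + 2/32 + 4/32 + 1/32 + 4/32 + 8/32 + 1/32 + 4/32 = 32/32 = 1.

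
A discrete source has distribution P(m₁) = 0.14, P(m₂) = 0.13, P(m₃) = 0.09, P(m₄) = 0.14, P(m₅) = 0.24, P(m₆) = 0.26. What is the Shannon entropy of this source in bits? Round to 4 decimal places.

H = −Σ pᵢ log₂ pᵢ.
−0.14·log₂(0.14) = 0.3971
−0.13·log₂(0.13) = 0.3826
−0.09·log₂(0.09) = 0.3127
−0.14·log₂(0.14) = 0.3971
−0.24·log₂(0.24) = 0.4941
−0.26·log₂(0.26) = 0.5053
Sum ≈ 2.4889 → 2.4889 bits.

2.4889 bits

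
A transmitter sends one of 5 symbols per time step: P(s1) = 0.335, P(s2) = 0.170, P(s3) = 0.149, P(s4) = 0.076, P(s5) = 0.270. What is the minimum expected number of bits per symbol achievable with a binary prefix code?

Repeatedly combine the two least-probable nodes; the expected code length is the sum of the merged weights.
merge 19/250 + 149/1000 → 9/40
merge 17/100 + 9/40 → 79/200
merge 27/100 + 67/200 → 121/200
merge 79/200 + 121/200 → 1
L = 9/40 + 79/200 + 121/200 + 1 = 89/40 = 2.225 bits/symbol.

2.225 bits/symbol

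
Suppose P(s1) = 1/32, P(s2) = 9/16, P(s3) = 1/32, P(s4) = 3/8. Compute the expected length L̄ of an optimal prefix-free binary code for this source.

Repeatedly combine the two least-probable nodes; the expected code length is the sum of the merged weights.
merge 1/32 + 1/32 → 1/16
merge 1/16 + 3/8 → 7/16
merge 7/16 + 9/16 → 1
L = 1/16 + 7/16 + 1 = 3/2 = 1.5 bits/symbol.

1.5 bits/symbol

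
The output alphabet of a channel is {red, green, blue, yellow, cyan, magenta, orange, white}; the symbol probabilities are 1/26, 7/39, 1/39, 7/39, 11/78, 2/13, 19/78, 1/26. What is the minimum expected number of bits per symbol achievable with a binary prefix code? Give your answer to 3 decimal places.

Repeatedly combine the two least-probable nodes; the expected code length is the sum of the merged weights.
merge 1/39 + 1/26 → 5/78
merge 1/26 + 5/78 → 4/39
merge 4/39 + 11/78 → 19/78
merge 2/13 + 7/39 → 1/3
merge 7/39 + 19/78 → 11/26
merge 19/78 + 1/3 → 15/26
merge 11/26 + 15/26 → 1
L = 5/78 + 4/39 + 19/78 + 1/3 + 11/26 + 15/26 + 1 = 107/39 ≈ 2.744 bits/symbol.

2.744 bits/symbol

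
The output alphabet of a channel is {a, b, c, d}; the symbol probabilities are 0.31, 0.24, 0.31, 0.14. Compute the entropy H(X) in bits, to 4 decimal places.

H = −Σ pᵢ log₂ pᵢ.
−0.31·log₂(0.31) = 0.5238
−0.24·log₂(0.24) = 0.4941
−0.31·log₂(0.31) = 0.5238
−0.14·log₂(0.14) = 0.3971
Sum ≈ 1.9388 → 1.9388 bits.

1.9388 bits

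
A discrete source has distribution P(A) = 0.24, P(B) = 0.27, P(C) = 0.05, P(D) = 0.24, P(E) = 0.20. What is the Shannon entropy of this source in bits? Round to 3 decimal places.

2.179 bits

H = −Σ pᵢ log₂ pᵢ.
−0.24·log₂(0.24) = 0.4941
−0.27·log₂(0.27) = 0.5100
−0.05·log₂(0.05) = 0.2161
−0.24·log₂(0.24) = 0.4941
−0.20·log₂(0.20) = 0.4644
Sum ≈ 2.1788 → 2.179 bits.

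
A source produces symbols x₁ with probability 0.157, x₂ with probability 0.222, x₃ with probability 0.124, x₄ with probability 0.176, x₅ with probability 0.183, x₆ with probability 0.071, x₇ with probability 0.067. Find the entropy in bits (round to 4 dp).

2.6966 bits

H = −Σ pᵢ log₂ pᵢ.
−0.157·log₂(0.157) = 0.4194
−0.222·log₂(0.222) = 0.4820
−0.124·log₂(0.124) = 0.3734
−0.176·log₂(0.176) = 0.4411
−0.183·log₂(0.183) = 0.4484
−0.071·log₂(0.071) = 0.2709
−0.067·log₂(0.067) = 0.2613
Sum ≈ 2.6966 → 2.6966 bits.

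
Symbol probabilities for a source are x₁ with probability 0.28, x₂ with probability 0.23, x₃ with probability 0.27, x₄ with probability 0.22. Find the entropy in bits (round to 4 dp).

H = −Σ pᵢ log₂ pᵢ.
−0.28·log₂(0.28) = 0.5142
−0.23·log₂(0.23) = 0.4877
−0.27·log₂(0.27) = 0.5100
−0.22·log₂(0.22) = 0.4806
Sum ≈ 1.9925 → 1.9925 bits.

1.9925 bits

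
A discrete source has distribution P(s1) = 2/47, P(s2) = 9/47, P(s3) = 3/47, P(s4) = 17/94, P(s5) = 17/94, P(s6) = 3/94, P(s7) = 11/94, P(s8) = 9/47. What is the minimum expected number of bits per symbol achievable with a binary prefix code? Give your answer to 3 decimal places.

2.830 bits/symbol

Repeatedly combine the two least-probable nodes; the expected code length is the sum of the merged weights.
merge 3/94 + 2/47 → 7/94
merge 3/47 + 7/94 → 13/94
merge 11/94 + 13/94 → 12/47
merge 17/94 + 17/94 → 17/47
merge 9/47 + 9/47 → 18/47
merge 12/47 + 17/47 → 29/47
merge 18/47 + 29/47 → 1
L = 7/94 + 13/94 + 12/47 + 17/47 + 18/47 + 29/47 + 1 = 133/47 ≈ 2.830 bits/symbol.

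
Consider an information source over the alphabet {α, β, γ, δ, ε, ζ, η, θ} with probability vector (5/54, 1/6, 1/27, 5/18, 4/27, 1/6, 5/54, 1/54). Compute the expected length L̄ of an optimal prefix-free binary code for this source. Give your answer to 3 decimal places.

Repeatedly combine the two least-probable nodes; the expected code length is the sum of the merged weights.
merge 1/54 + 1/27 → 1/18
merge 1/18 + 5/54 → 4/27
merge 5/54 + 4/27 → 13/54
merge 4/27 + 1/6 → 17/54
merge 1/6 + 13/54 → 11/27
merge 5/18 + 17/54 → 16/27
merge 11/27 + 16/27 → 1
L = 1/18 + 4/27 + 13/54 + 17/54 + 11/27 + 16/27 + 1 = 149/54 ≈ 2.759 bits/symbol.

2.759 bits/symbol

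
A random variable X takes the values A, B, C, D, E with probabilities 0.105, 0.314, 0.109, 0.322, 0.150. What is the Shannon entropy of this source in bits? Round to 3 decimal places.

2.152 bits

H = −Σ pᵢ log₂ pᵢ.
−0.105·log₂(0.105) = 0.3414
−0.314·log₂(0.314) = 0.5247
−0.109·log₂(0.109) = 0.3485
−0.322·log₂(0.322) = 0.5264
−0.150·log₂(0.150) = 0.4105
Sum ≈ 2.1517 → 2.152 bits.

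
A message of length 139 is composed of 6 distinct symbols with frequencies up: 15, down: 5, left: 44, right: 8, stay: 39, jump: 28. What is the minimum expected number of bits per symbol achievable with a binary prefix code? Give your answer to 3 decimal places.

Probabilities are the counts divided by 139.
Repeatedly combine the two least-probable nodes; the expected code length is the sum of the merged weights.
merge 5/139 + 8/139 → 13/139
merge 13/139 + 15/139 → 28/139
merge 28/139 + 28/139 → 56/139
merge 39/139 + 44/139 → 83/139
merge 56/139 + 83/139 → 1
L = 13/139 + 28/139 + 56/139 + 83/139 + 1 = 319/139 ≈ 2.295 bits/symbol.

2.295 bits/symbol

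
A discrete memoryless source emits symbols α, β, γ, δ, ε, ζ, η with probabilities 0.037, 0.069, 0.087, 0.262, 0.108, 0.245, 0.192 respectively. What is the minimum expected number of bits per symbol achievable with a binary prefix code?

Repeatedly combine the two least-probable nodes; the expected code length is the sum of the merged weights.
merge 37/1000 + 69/1000 → 53/500
merge 87/1000 + 53/500 → 193/1000
merge 27/250 + 24/125 → 3/10
merge 193/1000 + 49/200 → 219/500
merge 131/500 + 3/10 → 281/500
merge 219/500 + 281/500 → 1
L = 53/500 + 193/1000 + 3/10 + 219/500 + 281/500 + 1 = 2599/1000 = 2.599 bits/symbol.

2.599 bits/symbol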